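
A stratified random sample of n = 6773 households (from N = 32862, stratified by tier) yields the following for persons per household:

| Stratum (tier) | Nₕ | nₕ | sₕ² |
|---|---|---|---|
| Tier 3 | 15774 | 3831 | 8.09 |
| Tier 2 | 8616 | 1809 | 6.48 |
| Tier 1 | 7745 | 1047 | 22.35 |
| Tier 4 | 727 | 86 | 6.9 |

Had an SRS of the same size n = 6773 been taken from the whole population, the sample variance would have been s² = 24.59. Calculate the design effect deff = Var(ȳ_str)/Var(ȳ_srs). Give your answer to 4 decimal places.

0.5631

Var(ȳ_str) = Σ Wₕ²(1−fₕ)sₕ²/nₕ with Wₕ = Nₕ/32862:
  Tier 3: (15774/32862)²·(1−3831/15774)·8.09/3831 = 3.6838646 × 10^-4
  Tier 2: (8616/32862)²·(1−1809/8616)·6.48/1809 = 1.9454044 × 10^-4
  Tier 1: (7745/32862)²·(1−1047/7745)·22.35/1047 = 0.0010254381
  Tier 4: (727/32862)²·(1−86/727)·6.9/86 = 3.4622235 × 10^-5
  → Var(ȳ_str) = 0.0016229872.
Var(ȳ_srs) = (1 − 6773/32862)·24.59/6773 = 0.0028823114.
deff = 0.0016229872 / 0.0028823114 = 0.5631.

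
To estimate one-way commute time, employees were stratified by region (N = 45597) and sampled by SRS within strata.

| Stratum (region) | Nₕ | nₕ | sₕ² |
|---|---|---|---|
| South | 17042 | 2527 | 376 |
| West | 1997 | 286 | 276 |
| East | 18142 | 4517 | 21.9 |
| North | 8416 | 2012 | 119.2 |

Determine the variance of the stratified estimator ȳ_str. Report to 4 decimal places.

0.0214

Var(ȳ_str) = Σₕ Wₕ²(1 − fₕ)sₕ²/nₕ with Wₕ = Nₕ/N, N = 45597.
South: Wₕ = 0.37375266; term = 0.37375266²·(1 − 0.14828072)·376/2527 = 0.017703032.
West: Wₕ = 0.04379674; term = 0.04379674²·(1 − 0.14321482)·276/286 = 0.0015859832.
East: Wₕ = 0.39787705; term = 0.39787705²·(1 − 0.24898027)·21.9/4517 = 5.7642546 × 10^-4.
North: Wₕ = 0.18457355; term = 0.18457355²·(1 − 0.23906844)·119.2/2012 = 0.0015357934.
Sum = 0.021401234.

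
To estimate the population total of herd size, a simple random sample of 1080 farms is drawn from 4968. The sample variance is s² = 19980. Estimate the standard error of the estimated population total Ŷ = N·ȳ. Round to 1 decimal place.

18903.4

Var(Ŷ) = N²·Var(ȳ) = N²·(1 − n/N)·s²/n.
f = 1080/4968 = 0.21739130; Var(ȳ) = 0.78260870·19980/1080 = 14.478261.
Var(Ŷ) = 4968² · 14.478261 = 3.5733831 × 10^8.
SE(Ŷ) = √(3.5733831 × 10^8) = 18903.4.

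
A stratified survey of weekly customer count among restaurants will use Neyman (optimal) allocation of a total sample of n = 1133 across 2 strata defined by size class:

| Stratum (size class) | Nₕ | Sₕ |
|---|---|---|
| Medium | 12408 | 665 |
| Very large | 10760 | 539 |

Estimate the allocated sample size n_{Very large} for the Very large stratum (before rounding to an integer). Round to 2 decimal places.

467.65

Neyman allocation: nₕ = n·NₕSₕ / Σⱼ NⱼSⱼ.
Σ NⱼSⱼ = 12408·665 + 10760·539 = 1.405096 × 10^7.
n_{Very large} = 1133·10760·539 / (1.405096 × 10^7) = 467.65.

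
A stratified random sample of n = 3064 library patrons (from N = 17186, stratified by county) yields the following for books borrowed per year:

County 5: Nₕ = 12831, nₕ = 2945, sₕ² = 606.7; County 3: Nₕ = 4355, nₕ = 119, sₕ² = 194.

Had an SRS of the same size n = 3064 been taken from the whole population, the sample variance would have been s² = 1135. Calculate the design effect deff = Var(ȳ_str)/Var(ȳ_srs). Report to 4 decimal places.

Var(ȳ_str) = Σ Wₕ²(1−fₕ)sₕ²/nₕ with Wₕ = Nₕ/17186:
  County 5: (12831/17186)²·(1−2945/12831)·606.7/2945 = 0.088474923
  County 3: (4355/17186)²·(1−119/4355)·194/119 = 0.10182379
  → Var(ȳ_str) = 0.19029871.
Var(ȳ_srs) = (1 − 3064/17186)·1135/3064 = 0.30438868.
deff = 0.19029871 / 0.30438868 = 0.6252.

0.6252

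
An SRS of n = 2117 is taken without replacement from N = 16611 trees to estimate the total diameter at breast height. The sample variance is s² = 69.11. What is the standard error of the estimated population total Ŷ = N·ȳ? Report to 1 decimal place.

Var(Ŷ) = N²·Var(ȳ) = N²·(1 − n/N)·s²/n.
f = 2117/16611 = 0.12744567; Var(ȳ) = 0.87255433·69.11/2117 = 0.028484757.
Var(Ŷ) = 16611² · 0.028484757 = 7.8596657 × 10^6.
SE(Ŷ) = √(7.8596657 × 10^6) = 2803.5.

2803.5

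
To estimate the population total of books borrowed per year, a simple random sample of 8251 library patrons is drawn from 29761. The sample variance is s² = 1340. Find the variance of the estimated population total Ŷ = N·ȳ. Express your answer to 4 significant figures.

Var(Ŷ) = N²·Var(ȳ) = N²·(1 − n/N)·s²/n.
f = 8251/29761 = 0.27724203; Var(ȳ) = 0.72275797·1340/8251 = 0.11737919.
Var(Ŷ) = 29761² · 0.11737919 = 1.0396476 × 10^8.

1.040 × 10^8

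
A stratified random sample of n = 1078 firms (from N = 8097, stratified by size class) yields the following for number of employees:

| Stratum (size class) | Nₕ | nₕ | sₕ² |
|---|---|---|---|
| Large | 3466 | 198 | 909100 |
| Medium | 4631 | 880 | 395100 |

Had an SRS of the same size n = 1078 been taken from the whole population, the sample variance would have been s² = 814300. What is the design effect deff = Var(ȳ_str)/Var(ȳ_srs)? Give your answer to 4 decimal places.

1.3931

Var(ȳ_str) = Σ Wₕ²(1−fₕ)sₕ²/nₕ with Wₕ = Nₕ/8097:
  Large: (3466/8097)²·(1−198/3466)·909100/198 = 793.24765
  Medium: (4631/8097)²·(1−880/4631)·395100/880 = 118.95917
  → Var(ȳ_str) = 912.20682.
Var(ȳ_srs) = (1 − 1078/8097)·814300/1078 = 654.81222.
deff = 912.20682 / 654.81222 = 1.3931.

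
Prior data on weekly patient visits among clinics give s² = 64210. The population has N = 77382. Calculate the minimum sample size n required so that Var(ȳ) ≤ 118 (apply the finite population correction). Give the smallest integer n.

Without fpc, n₀ = s²/D = 64210/118 = 544.1525.
With fpc, (1 − n/N)·s²/n ≤ D requires n ≥ n₀/(1 + n₀/N) = 544.1525/(1 + 544.1525/77382) = 540.3527.
Rounding up, n = 541.

541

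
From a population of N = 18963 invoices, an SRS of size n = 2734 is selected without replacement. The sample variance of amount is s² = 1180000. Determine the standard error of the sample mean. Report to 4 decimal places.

Under SRS without replacement, Var(ȳ) = (1 − f)·s²/n with f = n/N = 2734/18963 = 0.14417550.
Var(ȳ) = (1 − 0.14417550)·1180000/2734 = 0.85582450·431.60205 = 369.37561.
SE(ȳ) = √(369.37561) = 19.2191.

19.2191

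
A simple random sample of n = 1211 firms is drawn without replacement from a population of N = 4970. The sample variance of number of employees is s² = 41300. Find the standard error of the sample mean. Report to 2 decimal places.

Under SRS without replacement, Var(ȳ) = (1 − f)·s²/n with f = n/N = 1211/4970 = 0.24366197.
Var(ȳ) = (1 − 0.24366197)·41300/1211 = 0.75633803·34.104046 = 25.794187.
SE(ȳ) = √(25.794187) = 5.08.

5.08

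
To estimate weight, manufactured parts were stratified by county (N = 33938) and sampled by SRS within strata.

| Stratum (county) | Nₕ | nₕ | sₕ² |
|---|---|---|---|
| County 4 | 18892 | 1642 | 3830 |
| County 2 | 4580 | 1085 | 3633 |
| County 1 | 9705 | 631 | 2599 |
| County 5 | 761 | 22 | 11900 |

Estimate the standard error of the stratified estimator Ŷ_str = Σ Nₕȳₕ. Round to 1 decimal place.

Var(Ŷ_str) = Σₕ Nₕ²(1 − fₕ)sₕ²/nₕ.
County 4: 18892²·(1 − 1642/18892)·3830/1642 = 7.6013837 × 10^8.
County 2: 4580²·(1 − 1085/4580)·3633/1085 = 5.3597967 × 10^7.
County 1: 9705²·(1 − 631/9705)·2599/631 = 3.6271978 × 10^8.
County 5: 761²·(1 − 22/761)·11900/22 = 3.0419591 × 10^8.
Sum = 1.480652 × 10^9.
SE = √(1.480652 × 10^9) = 38479.2.

38479.2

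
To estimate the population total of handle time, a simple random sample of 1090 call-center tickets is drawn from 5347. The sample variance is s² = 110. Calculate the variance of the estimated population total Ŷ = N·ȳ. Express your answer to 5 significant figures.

2.2971 × 10^6

Var(Ŷ) = N²·Var(ȳ) = N²·(1 − n/N)·s²/n.
f = 1090/5347 = 0.20385263; Var(ȳ) = 0.79614737·110/1090 = 0.080345148.
Var(Ŷ) = 5347² · 0.080345148 = 2.2971006 × 10^6.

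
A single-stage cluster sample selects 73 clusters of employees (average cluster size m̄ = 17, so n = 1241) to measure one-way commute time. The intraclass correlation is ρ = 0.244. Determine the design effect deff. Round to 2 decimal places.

deff = 1 + (17 − 1)·0.244 = 1 + 3.904 = 4.904.

4.90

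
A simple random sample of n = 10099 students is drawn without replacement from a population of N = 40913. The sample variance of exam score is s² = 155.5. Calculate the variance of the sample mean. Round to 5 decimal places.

0.01160

Under SRS without replacement, Var(ȳ) = (1 − f)·s²/n with f = n/N = 10099/40913 = 0.24684086.
Var(ȳ) = (1 − 0.24684086)·155.5/10099 = 0.75315914·0.015397564 = 0.011596816.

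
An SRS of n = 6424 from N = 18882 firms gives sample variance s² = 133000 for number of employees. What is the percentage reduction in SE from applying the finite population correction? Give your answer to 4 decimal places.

f = n/N = 6424/18882 = 0.34021820.
SE_no-fpc = √(s²/n) = 4.5501221; SE_fpc = √((1−f)s²/n) = 3.6959256.
Ratio = √(1−f) = 0.81226954. Reduction = 100·(1 − 0.81226954) = 18.7730%.

18.7730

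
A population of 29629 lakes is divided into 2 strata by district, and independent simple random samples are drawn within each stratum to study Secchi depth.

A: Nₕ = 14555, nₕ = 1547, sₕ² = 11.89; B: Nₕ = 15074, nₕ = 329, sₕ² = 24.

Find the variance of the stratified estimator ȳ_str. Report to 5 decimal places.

0.02013

Var(ȳ_str) = Σₕ Wₕ²(1 − fₕ)sₕ²/nₕ with Wₕ = Nₕ/N, N = 29629.
A: Wₕ = 0.49124169; term = 0.49124169²·(1 − 0.10628650)·11.89/1547 = 0.0016576021.
B: Wₕ = 0.50875831; term = 0.50875831²·(1 − 0.02182566)·24/329 = 0.018469479.
Sum = 0.020127081.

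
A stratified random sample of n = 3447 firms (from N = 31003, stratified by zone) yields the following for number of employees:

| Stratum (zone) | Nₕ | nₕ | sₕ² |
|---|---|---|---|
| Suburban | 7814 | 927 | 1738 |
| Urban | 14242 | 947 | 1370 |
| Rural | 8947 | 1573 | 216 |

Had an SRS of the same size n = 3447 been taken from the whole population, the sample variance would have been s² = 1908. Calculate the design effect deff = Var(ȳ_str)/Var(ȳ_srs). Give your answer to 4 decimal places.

Var(ȳ_str) = Σ Wₕ²(1−fₕ)sₕ²/nₕ with Wₕ = Nₕ/31003:
  Suburban: (7814/31003)²·(1−927/7814)·1738/927 = 0.10497022
  Urban: (14242/31003)²·(1−947/14242)·1370/947 = 0.28498531
  Rural: (8947/31003)²·(1−1573/8947)·216/1573 = 0.0094253646
  → Var(ȳ_str) = 0.39938089.
Var(ȳ_srs) = (1 − 3447/31003)·1908/3447 = 0.49198237.
deff = 0.39938089 / 0.49198237 = 0.8118.

0.8118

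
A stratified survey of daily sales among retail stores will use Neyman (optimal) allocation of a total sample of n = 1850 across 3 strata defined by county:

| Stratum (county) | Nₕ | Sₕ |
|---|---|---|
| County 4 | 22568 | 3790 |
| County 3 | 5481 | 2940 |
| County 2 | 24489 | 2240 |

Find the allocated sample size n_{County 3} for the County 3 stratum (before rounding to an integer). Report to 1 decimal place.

Neyman allocation: nₕ = n·NₕSₕ / Σⱼ NⱼSⱼ.
Σ NⱼSⱼ = 22568·3790 + 5481·2940 + 24489·2240 = 1.5650222 × 10^8.
n_{County 3} = 1850·5481·2940 / (1.5650222 × 10^8) = 190.5.

190.5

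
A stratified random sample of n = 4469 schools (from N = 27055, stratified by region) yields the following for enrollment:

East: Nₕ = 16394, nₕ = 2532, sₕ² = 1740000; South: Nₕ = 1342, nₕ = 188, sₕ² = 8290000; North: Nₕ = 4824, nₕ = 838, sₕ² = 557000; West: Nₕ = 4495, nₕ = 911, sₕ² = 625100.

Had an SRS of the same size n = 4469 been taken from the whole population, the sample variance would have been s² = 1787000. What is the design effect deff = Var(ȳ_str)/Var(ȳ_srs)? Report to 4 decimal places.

1.0162

Var(ȳ_str) = Σ Wₕ²(1−fₕ)sₕ²/nₕ with Wₕ = Nₕ/27055:
  East: (16394/27055)²·(1−2532/16394)·1740000/2532 = 213.35425
  South: (1342/27055)²·(1−188/1342)·8290000/188 = 93.295335
  North: (4824/27055)²·(1−838/4824)·557000/838 = 17.460662
  West: (4495/27055)²·(1−911/4495)·625100/911 = 15.101975
  → Var(ȳ_str) = 339.21222.
Var(ȳ_srs) = (1 − 4469/27055)·1787000/4469 = 333.8151.
deff = 339.21222 / 333.8151 = 1.0162.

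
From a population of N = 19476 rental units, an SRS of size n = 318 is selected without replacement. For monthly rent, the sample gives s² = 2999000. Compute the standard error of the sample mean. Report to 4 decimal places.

96.3163

Under SRS without replacement, Var(ȳ) = (1 − f)·s²/n with f = n/N = 318/19476 = 0.01632779.
Var(ȳ) = (1 − 0.01632779)·2999000/318 = 0.98367221·9430.8176 = 9276.8332.
SE(ȳ) = √(9276.8332) = 96.3163.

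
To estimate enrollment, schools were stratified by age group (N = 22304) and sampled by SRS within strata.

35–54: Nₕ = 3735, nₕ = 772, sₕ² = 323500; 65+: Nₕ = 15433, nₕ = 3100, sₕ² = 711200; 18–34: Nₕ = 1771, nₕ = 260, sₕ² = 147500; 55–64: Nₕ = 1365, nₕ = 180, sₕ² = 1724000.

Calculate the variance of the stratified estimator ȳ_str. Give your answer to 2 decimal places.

131.29

Var(ȳ_str) = Σₕ Wₕ²(1 − fₕ)sₕ²/nₕ with Wₕ = Nₕ/N, N = 22304.
35–54: Wₕ = 0.16745875; term = 0.16745875²·(1 − 0.20669344)·323500/772 = 9.3220994.
65+: Wₕ = 0.69193867; term = 0.69193867²·(1 − 0.20086827)·711200/3100 = 87.777585.
18–34: Wₕ = 0.07940280; term = 0.07940280²·(1 − 0.14680971)·147500/260 = 3.0516603.
55–64: Wₕ = 0.06119978; term = 0.06119978²·(1 − 0.13186813)·1724000/180 = 31.142269.
Sum = 131.29361.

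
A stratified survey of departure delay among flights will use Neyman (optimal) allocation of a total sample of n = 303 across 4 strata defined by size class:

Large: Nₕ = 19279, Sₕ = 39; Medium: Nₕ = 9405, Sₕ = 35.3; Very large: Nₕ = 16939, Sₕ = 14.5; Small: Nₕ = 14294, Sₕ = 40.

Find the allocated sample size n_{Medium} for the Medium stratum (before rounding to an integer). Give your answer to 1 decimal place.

52.9

Neyman allocation: nₕ = n·NₕSₕ / Σⱼ NⱼSⱼ.
Σ NⱼSⱼ = 19279·39 + 9405·35.3 + 16939·14.5 + 14294·40 = 1.901253 × 10^6.
n_{Medium} = 303·9405·35.3 / (1.901253 × 10^6) = 52.9.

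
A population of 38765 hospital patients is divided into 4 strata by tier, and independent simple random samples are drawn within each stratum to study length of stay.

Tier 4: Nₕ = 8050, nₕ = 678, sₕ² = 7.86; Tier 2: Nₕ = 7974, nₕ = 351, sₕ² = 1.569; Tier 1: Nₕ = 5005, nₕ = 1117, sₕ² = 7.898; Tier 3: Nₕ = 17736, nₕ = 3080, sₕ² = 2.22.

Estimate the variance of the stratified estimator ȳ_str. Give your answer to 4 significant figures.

8.549 × 10^-4

Var(ȳ_str) = Σₕ Wₕ²(1 − fₕ)sₕ²/nₕ with Wₕ = Nₕ/N, N = 38765.
Tier 4: Wₕ = 0.20766155; term = 0.20766155²·(1 − 0.08422360)·7.86/678 = 4.5781971 × 10^-4.
Tier 2: Wₕ = 0.20570102; term = 0.20570102²·(1 − 0.04401806)·1.569/351 = 1.8081664 × 10^-4.
Tier 1: Wₕ = 0.12911131; term = 0.12911131²·(1 − 0.22317682)·7.898/1117 = 9.1561883 × 10^-5.
Tier 3: Wₕ = 0.45752612; term = 0.45752612²·(1 − 0.17365810)·2.22/3080 = 1.2467915 × 10^-4.
Sum = 8.5487738 × 10^-4.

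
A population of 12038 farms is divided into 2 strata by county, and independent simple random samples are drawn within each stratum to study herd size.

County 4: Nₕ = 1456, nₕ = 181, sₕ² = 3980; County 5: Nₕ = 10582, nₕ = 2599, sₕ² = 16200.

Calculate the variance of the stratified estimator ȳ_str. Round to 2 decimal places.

Var(ȳ_str) = Σₕ Wₕ²(1 − fₕ)sₕ²/nₕ with Wₕ = Nₕ/N, N = 12038.
County 4: Wₕ = 0.12095032; term = 0.12095032²·(1 − 0.12431319)·3980/181 = 0.28168737.
County 5: Wₕ = 0.87904968; term = 0.87904968²·(1 − 0.24560575)·16200/2599 = 3.6335734.
Sum = 3.9152608.

3.92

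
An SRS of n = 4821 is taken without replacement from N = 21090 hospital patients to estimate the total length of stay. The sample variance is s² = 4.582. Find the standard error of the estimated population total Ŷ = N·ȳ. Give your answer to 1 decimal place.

571.1

Var(Ŷ) = N²·Var(ȳ) = N²·(1 − n/N)·s²/n.
f = 4821/21090 = 0.22859175; Var(ȳ) = 0.77140825·4.582/4821 = 7.3316586 × 10^-4.
Var(Ŷ) = 21090² · (7.3316586 × 10^-4) = 326103.45.
SE(Ŷ) = √(326103.45) = 571.1.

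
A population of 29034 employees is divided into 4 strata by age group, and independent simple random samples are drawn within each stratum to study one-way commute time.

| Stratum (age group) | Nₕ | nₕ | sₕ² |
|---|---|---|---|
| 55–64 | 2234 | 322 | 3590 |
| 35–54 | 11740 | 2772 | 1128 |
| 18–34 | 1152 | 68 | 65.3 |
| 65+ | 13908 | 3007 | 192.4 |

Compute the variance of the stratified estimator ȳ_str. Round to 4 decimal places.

0.1202

Var(ȳ_str) = Σₕ Wₕ²(1 − fₕ)sₕ²/nₕ with Wₕ = Nₕ/N, N = 29034.
55–64: Wₕ = 0.07694427; term = 0.07694427²·(1 − 0.14413608)·3590/322 = 0.056493163.
35–54: Wₕ = 0.40435352; term = 0.40435352²·(1 − 0.23611584)·1128/2772 = 0.050823647.
18–34: Wₕ = 0.03967762; term = 0.03967762²·(1 − 0.05902778)·65.3/68 = 0.0014225655.
65+: Wₕ = 0.47902459; term = 0.47902459²·(1 − 0.21620650)·192.4/3007 = 0.01150771.
Sum = 0.12024709.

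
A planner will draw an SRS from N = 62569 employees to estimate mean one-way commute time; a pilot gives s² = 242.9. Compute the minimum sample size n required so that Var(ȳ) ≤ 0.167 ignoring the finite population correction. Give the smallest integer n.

1455

Without fpc, n₀ = s²/D = 242.9/0.167 = 1454.4910.
Rounding up, n = 1455.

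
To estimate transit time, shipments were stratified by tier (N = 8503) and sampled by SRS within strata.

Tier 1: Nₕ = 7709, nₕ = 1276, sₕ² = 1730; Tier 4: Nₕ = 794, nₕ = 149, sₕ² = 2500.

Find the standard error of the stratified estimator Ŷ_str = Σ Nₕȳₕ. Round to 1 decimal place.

8708.0

Var(Ŷ_str) = Σₕ Nₕ²(1 − fₕ)sₕ²/nₕ.
Tier 1: 7709²·(1 − 1276/7709)·1730/1276 = 6.7236798 × 10^7.
Tier 4: 794²·(1 − 149/794)·2500/149 = 8.5927852 × 10^6.
Sum = 7.5829583 × 10^7.
SE = √(7.5829583 × 10^7) = 8708.0.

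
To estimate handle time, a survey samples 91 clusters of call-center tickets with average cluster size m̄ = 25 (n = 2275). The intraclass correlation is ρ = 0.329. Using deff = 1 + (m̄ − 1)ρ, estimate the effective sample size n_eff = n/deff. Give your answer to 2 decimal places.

deff = 1 + (25 − 1)·0.329 = 1 + 7.896 = 8.896.
n_eff = 2275 / 8.896 = 255.73.

255.73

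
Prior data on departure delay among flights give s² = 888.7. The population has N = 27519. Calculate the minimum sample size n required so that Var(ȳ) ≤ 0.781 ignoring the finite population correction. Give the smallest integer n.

Without fpc, n₀ = s²/D = 888.7/0.781 = 1137.9001.
Rounding up, n = 1138.

1138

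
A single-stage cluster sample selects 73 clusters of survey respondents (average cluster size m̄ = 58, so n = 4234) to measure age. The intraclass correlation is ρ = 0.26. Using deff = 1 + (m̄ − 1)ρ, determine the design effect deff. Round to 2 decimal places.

deff = 1 + (58 − 1)·0.26 = 1 + 14.82 = 15.82.

15.82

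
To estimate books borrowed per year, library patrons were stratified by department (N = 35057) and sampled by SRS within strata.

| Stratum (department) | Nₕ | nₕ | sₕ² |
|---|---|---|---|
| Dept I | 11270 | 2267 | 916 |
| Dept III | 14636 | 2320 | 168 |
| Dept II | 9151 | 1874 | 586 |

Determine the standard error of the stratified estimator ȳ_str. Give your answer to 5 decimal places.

0.24683

Var(ȳ_str) = Σₕ Wₕ²(1 − fₕ)sₕ²/nₕ with Wₕ = Nₕ/N, N = 35057.
Dept I: Wₕ = 0.32147645; term = 0.32147645²·(1 − 0.20115350)·916/2267 = 0.033358432.
Dept III: Wₕ = 0.41749151; term = 0.41749151²·(1 − 0.15851325)·168/2320 = 0.010620963.
Dept II: Wₕ = 0.26103203; term = 0.26103203²·(1 − 0.20478636)·586/1874 = 0.016943357.
Sum = 0.060922752.
SE = √(0.060922752) = 0.24683.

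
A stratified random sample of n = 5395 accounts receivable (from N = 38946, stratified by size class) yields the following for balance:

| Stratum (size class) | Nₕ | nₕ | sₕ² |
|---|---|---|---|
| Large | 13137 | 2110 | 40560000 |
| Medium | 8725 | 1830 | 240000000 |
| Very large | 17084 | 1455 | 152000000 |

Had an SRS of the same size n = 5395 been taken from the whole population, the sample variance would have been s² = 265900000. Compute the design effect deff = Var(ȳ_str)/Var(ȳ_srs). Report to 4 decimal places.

0.5989

Var(ȳ_str) = Σ Wₕ²(1−fₕ)sₕ²/nₕ with Wₕ = Nₕ/38946:
  Large: (13137/38946)²·(1−2110/13137)·40560000/2110 = 1835.876
  Medium: (8725/38946)²·(1−1830/8725)·240000000/1830 = 5201.5663
  Very large: (17084/38946)²·(1−1455/17084)·152000000/1455 = 18389.742
  → Var(ȳ_str) = 25427.184.
Var(ȳ_srs) = (1 − 5395/38946)·265900000/5395 = 42458.974.
deff = 25427.184 / 42458.974 = 0.5989.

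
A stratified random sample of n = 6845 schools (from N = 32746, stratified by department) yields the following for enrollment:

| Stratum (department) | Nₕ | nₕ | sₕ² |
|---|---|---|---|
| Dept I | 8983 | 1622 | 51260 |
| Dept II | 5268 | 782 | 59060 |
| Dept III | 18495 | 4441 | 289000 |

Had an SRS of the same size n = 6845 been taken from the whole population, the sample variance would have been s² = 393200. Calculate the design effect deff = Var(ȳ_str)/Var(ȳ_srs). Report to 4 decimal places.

0.4267

Var(ȳ_str) = Σ Wₕ²(1−fₕ)sₕ²/nₕ with Wₕ = Nₕ/32746:
  Dept I: (8983/32746)²·(1−1622/8983)·51260/1622 = 1.9488098
  Dept II: (5268/32746)²·(1−782/5268)·59060/782 = 1.6644671
  Dept III: (18495/32746)²·(1−4441/18495)·289000/4441 = 15.774472
  → Var(ȳ_str) = 19.387749.
Var(ȳ_srs) = (1 − 6845/32746)·393200/6845 = 45.435816.
deff = 19.387749 / 45.435816 = 0.4267.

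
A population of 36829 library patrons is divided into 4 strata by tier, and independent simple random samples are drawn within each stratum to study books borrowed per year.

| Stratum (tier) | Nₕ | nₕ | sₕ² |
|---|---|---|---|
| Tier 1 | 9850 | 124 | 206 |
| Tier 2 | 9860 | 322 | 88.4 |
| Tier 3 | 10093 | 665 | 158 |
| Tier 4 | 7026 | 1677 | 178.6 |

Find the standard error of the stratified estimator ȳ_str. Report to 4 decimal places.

0.3950

Var(ȳ_str) = Σₕ Wₕ²(1 − fₕ)sₕ²/nₕ with Wₕ = Nₕ/N, N = 36829.
Tier 1: Wₕ = 0.26745228; term = 0.26745228²·(1 − 0.01258883)·206/124 = 0.11733732.
Tier 2: Wₕ = 0.26772380; term = 0.26772380²·(1 − 0.03265720)·88.4/322 = 0.019034908.
Tier 3: Wₕ = 0.27405034; term = 0.27405034²·(1 − 0.06588725)·158/665 = 0.016668458.
Tier 4: Wₕ = 0.19077358; term = 0.19077358²·(1 − 0.23868488)·178.6/1677 = 0.0029508646.
Sum = 0.15599155.
SE = √(0.15599155) = 0.3950.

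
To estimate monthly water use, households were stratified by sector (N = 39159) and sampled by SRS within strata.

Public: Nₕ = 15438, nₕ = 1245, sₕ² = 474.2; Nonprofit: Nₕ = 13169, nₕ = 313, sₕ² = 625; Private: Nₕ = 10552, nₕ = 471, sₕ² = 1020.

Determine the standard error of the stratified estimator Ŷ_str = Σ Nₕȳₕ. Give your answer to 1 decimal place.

25532.0

Var(Ŷ_str) = Σₕ Nₕ²(1 − fₕ)sₕ²/nₕ.
Public: 15438²·(1 − 1245/15438)·474.2/1245 = 8.3455975 × 10^7.
Nonprofit: 13169²·(1 − 313/13169)·625/313 = 3.3806043 × 10^8.
Private: 10552²·(1 − 471/10552)·1020/471 = 2.3036562 × 10^8.
Sum = 6.5188203 × 10^8.
SE = √(6.5188203 × 10^8) = 25532.0.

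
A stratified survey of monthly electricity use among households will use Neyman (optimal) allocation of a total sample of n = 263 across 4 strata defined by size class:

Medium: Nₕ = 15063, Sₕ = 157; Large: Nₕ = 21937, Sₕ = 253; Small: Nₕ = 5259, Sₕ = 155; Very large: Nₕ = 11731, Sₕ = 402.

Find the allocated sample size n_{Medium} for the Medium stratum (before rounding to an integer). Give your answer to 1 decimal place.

46.3

Neyman allocation: nₕ = n·NₕSₕ / Σⱼ NⱼSⱼ.
Σ NⱼSⱼ = 15063·157 + 21937·253 + 5259·155 + 11731·402 = 1.3445959 × 10^7.
n_{Medium} = 263·15063·157 / (1.3445959 × 10^7) = 46.3.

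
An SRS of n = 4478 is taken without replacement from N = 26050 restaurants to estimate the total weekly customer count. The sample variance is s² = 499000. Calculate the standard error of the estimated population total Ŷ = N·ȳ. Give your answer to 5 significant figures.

Var(Ŷ) = N²·Var(ȳ) = N²·(1 − n/N)·s²/n.
f = 4478/26050 = 0.17190019; Var(ȳ) = 0.82809981·499000/4478 = 92.278205.
Var(Ŷ) = 26050² · 92.278205 = 6.2620221 × 10^10.
SE(Ŷ) = √(6.2620221 × 10^10) = 250240.

250240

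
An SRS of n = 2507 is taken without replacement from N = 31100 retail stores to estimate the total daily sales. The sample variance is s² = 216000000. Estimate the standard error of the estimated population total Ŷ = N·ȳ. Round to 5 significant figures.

8.7531 × 10^6

Var(Ŷ) = N²·Var(ȳ) = N²·(1 − n/N)·s²/n.
f = 2507/31100 = 0.08061093; Var(ȳ) = 0.91938907·216000000/2507 = 79213.418.
Var(Ŷ) = 31100² · 79213.418 = 7.661601 × 10^13.
SE(Ŷ) = √(7.661601 × 10^13) = 8.7531 × 10^6.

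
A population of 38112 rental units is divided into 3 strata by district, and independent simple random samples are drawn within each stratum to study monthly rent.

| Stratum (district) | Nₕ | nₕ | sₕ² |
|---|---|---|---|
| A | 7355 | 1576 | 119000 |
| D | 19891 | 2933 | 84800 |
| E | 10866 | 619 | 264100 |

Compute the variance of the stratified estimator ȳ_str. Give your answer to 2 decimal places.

41.63

Var(ȳ_str) = Σₕ Wₕ²(1 − fₕ)sₕ²/nₕ with Wₕ = Nₕ/N, N = 38112.
A: Wₕ = 0.19298384; term = 0.19298384²·(1 − 0.21427600)·119000/1576 = 2.2095439.
D: Wₕ = 0.52190911; term = 0.52190911²·(1 − 0.14745362)·84800/2933 = 6.714158.
E: Wₕ = 0.28510705; term = 0.28510705²·(1 − 0.05696669)·264100/619 = 32.705494.
Sum = 41.629196.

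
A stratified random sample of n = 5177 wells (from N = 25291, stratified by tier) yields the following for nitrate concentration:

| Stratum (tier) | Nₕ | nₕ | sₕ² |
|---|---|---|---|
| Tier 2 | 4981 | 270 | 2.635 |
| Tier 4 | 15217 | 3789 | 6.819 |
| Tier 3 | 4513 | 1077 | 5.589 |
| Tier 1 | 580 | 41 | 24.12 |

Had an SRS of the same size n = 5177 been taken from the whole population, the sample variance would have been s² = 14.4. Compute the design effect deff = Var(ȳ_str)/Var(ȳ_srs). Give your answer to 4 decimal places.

0.5699

Var(ȳ_str) = Σ Wₕ²(1−fₕ)sₕ²/nₕ with Wₕ = Nₕ/25291:
  Tier 2: (4981/25291)²·(1−270/4981)·2.635/270 = 3.5802594 × 10^-4
  Tier 4: (15217/25291)²·(1−3789/15217)·6.819/3789 = 4.8928664 × 10^-4
  Tier 3: (4513/25291)²·(1−1077/4513)·5.589/1077 = 1.2580702 × 10^-4
  Tier 1: (580/25291)²·(1−41/580)·24.12/41 = 2.8752671 × 10^-4
  → Var(ȳ_str) = 0.0012606463.
Var(ȳ_srs) = (1 − 5177/25291)·14.4/5177 = 0.0022121612.
deff = 0.0012606463 / 0.0022121612 = 0.5699.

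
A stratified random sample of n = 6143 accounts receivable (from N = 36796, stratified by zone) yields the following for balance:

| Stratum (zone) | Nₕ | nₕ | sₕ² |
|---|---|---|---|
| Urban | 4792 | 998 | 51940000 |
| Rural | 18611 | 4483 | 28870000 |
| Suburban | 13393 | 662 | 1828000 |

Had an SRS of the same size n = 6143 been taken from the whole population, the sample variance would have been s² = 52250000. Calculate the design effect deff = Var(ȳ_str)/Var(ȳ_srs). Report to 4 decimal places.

Var(ȳ_str) = Σ Wₕ²(1−fₕ)sₕ²/nₕ with Wₕ = Nₕ/36796:
  Urban: (4792/36796)²·(1−998/4792)·51940000/998 = 698.85056
  Rural: (18611/36796)²·(1−4483/18611)·28870000/4483 = 1250.6253
  Suburban: (13393/36796)²·(1−662/13393)·1828000/662 = 347.74218
  → Var(ȳ_str) = 2297.218.
Var(ȳ_srs) = (1 − 6143/36796)·52250000/6143 = 7085.6248.
deff = 2297.218 / 7085.6248 = 0.3242.

0.3242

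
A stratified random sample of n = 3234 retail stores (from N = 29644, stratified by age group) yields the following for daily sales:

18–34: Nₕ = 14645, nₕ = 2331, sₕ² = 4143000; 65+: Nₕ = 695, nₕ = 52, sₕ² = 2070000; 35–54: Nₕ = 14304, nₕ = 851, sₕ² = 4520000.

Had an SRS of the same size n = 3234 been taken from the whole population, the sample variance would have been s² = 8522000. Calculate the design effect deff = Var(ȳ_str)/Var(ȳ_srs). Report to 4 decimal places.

0.6594

Var(ȳ_str) = Σ Wₕ²(1−fₕ)sₕ²/nₕ with Wₕ = Nₕ/29644:
  18–34: (14645/29644)²·(1−2331/14645)·4143000/2331 = 364.74351
  65+: (695/29644)²·(1−52/695)·2070000/52 = 20.243666
  35–54: (14304/29644)²·(1−851/14304)·4520000/851 = 1163.0862
  → Var(ȳ_str) = 1548.0734.
Var(ȳ_srs) = (1 − 3234/29644)·8522000/3234 = 2347.6487.
deff = 1548.0734 / 2347.6487 = 0.6594.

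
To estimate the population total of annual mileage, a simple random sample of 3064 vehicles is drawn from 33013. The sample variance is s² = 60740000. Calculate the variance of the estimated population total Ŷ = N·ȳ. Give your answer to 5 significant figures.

1.9600 × 10^13

Var(Ŷ) = N²·Var(ȳ) = N²·(1 − n/N)·s²/n.
f = 3064/33013 = 0.09281192; Var(ȳ) = 0.90718808·60740000/3064 = 17983.879.
Var(Ŷ) = 33013² · 17983.879 = 1.9599877 × 10^13.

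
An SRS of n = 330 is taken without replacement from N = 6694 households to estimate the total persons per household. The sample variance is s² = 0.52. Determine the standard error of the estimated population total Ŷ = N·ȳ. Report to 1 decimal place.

Var(Ŷ) = N²·Var(ȳ) = N²·(1 − n/N)·s²/n.
f = 330/6694 = 0.04929788; Var(ȳ) = 0.95070212·0.52/330 = 0.0014980761.
Var(Ŷ) = 6694² · 0.0014980761 = 67128.245.
SE(Ŷ) = √(67128.245) = 259.1.

259.1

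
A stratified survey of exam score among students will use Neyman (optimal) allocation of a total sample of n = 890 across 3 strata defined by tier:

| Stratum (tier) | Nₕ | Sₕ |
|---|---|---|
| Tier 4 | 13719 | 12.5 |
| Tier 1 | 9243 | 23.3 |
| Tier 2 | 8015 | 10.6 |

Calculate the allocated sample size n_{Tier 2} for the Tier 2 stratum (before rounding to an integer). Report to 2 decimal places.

160.26

Neyman allocation: nₕ = n·NₕSₕ / Σⱼ NⱼSⱼ.
Σ NⱼSⱼ = 13719·12.5 + 9243·23.3 + 8015·10.6 = 471808.4.
n_{Tier 2} = 890·8015·10.6 / 471808.4 = 160.26.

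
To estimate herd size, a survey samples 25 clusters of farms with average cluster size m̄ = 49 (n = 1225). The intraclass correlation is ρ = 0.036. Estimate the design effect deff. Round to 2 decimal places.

deff = 1 + (49 − 1)·0.036 = 1 + 1.728 = 2.728.

2.73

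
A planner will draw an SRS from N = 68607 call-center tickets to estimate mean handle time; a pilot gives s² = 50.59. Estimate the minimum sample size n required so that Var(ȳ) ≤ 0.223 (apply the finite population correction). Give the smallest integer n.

Without fpc, n₀ = s²/D = 50.59/0.223 = 226.8610.
With fpc, (1 − n/N)·s²/n ≤ D requires n ≥ n₀/(1 + n₀/N) = 226.8610/(1 + 226.8610/68607) = 226.1133.
Rounding up, n = 227.

227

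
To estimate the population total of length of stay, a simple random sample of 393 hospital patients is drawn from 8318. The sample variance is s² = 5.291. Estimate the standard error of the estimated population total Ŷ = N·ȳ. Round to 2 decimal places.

Var(Ŷ) = N²·Var(ȳ) = N²·(1 − n/N)·s²/n.
f = 393/8318 = 0.04724693; Var(ȳ) = 0.95275307·5.291/393 = 0.012827014.
Var(Ŷ) = 8318² · 0.012827014 = 887489.86.
SE(Ŷ) = √(887489.86) = 942.07.

942.07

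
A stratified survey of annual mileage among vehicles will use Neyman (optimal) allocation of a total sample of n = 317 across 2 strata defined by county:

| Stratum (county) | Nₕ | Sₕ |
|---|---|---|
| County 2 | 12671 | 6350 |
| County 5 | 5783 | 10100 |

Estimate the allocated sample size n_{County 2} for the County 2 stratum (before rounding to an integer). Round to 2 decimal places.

183.67

Neyman allocation: nₕ = n·NₕSₕ / Σⱼ NⱼSⱼ.
Σ NⱼSⱼ = 12671·6350 + 5783·10100 = 1.3886915 × 10^8.
n_{County 2} = 317·12671·6350 / (1.3886915 × 10^8) = 183.67.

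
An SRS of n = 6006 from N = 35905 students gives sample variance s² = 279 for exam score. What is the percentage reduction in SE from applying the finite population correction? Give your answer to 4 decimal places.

8.7462

f = n/N = 6006/35905 = 0.16727475.
SE_no-fpc = √(s²/n) = 0.21553085; SE_fpc = √((1−f)s²/n) = 0.19668005.
Ratio = √(1−f) = 0.91253781. Reduction = 100·(1 − 0.91253781) = 8.7462%.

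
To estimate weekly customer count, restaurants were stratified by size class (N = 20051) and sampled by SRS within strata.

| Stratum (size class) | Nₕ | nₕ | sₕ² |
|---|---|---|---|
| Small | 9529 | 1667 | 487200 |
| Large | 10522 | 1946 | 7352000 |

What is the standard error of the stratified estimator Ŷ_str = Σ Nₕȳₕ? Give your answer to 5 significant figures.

602340

Var(Ŷ_str) = Σₕ Nₕ²(1 − fₕ)sₕ²/nₕ.
Small: 9529²·(1 − 1667/9529)·487200/1667 = 2.1895358 × 10^10.
Large: 10522²·(1 − 1946/10522)·7352000/1946 = 3.409147 × 10^11.
Sum = 3.6281006 × 10^11.
SE = √(3.6281006 × 10^11) = 602340.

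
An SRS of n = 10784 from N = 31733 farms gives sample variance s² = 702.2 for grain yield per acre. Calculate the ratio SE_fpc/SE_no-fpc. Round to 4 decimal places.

0.8125

f = n/N = 10784/31733 = 0.33983550.
SE_no-fpc = √(s²/n) = 0.25517638; SE_fpc = √((1−f)s²/n) = 0.2073321.
Ratio = √(1−f) = 0.81250508.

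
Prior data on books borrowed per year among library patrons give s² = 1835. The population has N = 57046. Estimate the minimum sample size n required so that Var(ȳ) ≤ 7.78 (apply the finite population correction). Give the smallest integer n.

235

Without fpc, n₀ = s²/D = 1835/7.78 = 235.8612.
With fpc, (1 − n/N)·s²/n ≤ D requires n ≥ n₀/(1 + n₀/N) = 235.8612/(1 + 235.8612/57046) = 234.8900.
Rounding up, n = 235.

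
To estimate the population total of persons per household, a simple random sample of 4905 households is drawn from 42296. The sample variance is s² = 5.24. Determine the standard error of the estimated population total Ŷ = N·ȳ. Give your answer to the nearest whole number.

1300

Var(Ŷ) = N²·Var(ȳ) = N²·(1 − n/N)·s²/n.
f = 4905/42296 = 0.11596841; Var(ȳ) = 0.88403159·5.24/4905 = 9.4440887 × 10^-4.
Var(Ŷ) = 42296² · (9.4440887 × 10^-4) = 1.6895018 × 10^6.
SE(Ŷ) = √(1.6895018 × 10^6) = 1300.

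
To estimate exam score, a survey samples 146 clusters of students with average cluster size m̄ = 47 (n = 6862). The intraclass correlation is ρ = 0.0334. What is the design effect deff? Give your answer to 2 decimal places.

2.54

deff = 1 + (47 − 1)·0.0334 = 1 + 1.5364 = 2.5364.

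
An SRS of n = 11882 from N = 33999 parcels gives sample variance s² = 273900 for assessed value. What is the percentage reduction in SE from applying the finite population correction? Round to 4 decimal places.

f = n/N = 11882/33999 = 0.34948087.
SE_no-fpc = √(s²/n) = 4.801216; SE_fpc = √((1−f)s²/n) = 3.8724095.
Ratio = √(1−f) = 0.80654766. Reduction = 100·(1 − 0.80654766) = 19.3452%.

19.3452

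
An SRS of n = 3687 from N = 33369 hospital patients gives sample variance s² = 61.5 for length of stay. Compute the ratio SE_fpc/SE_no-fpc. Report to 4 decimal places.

0.9431

f = n/N = 3687/33369 = 0.11049177.
SE_no-fpc = √(s²/n) = 0.12915196; SE_fpc = √((1−f)s²/n) = 0.12180805.
Ratio = √(1−f) = 0.94313744.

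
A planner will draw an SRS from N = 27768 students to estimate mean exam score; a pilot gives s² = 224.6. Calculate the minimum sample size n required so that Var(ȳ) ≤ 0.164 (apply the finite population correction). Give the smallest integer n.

Without fpc, n₀ = s²/D = 224.6/0.164 = 1369.5122.
With fpc, (1 − n/N)·s²/n ≤ D requires n ≥ n₀/(1 + n₀/N) = 1369.5122/(1 + 1369.5122/27768) = 1305.1428.
Rounding up, n = 1306.

1306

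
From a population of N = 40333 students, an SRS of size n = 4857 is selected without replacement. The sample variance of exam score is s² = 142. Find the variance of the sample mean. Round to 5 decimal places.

0.02572

Under SRS without replacement, Var(ȳ) = (1 − f)·s²/n with f = n/N = 4857/40333 = 0.12042248.
Var(ȳ) = (1 − 0.12042248)·142/4857 = 0.87957752·0.029236154 = 0.025715464.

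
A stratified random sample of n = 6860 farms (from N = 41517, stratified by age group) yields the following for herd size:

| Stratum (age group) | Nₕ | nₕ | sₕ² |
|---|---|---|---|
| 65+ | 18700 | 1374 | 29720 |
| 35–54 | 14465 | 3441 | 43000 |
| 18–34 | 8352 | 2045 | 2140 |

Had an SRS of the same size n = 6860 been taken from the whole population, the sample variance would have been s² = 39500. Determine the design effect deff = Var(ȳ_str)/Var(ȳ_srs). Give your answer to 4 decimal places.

Var(ȳ_str) = Σ Wₕ²(1−fₕ)sₕ²/nₕ with Wₕ = Nₕ/41517:
  65+: (18700/41517)²·(1−1374/18700)·29720/1374 = 4.0658379
  35–54: (14465/41517)²·(1−3441/14465)·43000/3441 = 1.1560843
  18–34: (8352/41517)²·(1−2045/8352)·2140/2045 = 0.03198025
  → Var(ȳ_str) = 5.2539025.
Var(ȳ_srs) = (1 − 6860/41517)·39500/6860 = 4.8066.
deff = 5.2539025 / 4.8066 = 1.0931.

1.0931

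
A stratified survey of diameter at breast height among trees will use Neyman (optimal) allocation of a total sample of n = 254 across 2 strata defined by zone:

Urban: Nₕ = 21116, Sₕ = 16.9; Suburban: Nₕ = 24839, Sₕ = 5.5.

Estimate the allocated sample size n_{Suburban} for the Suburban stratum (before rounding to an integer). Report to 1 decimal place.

70.3

Neyman allocation: nₕ = n·NₕSₕ / Σⱼ NⱼSⱼ.
Σ NⱼSⱼ = 21116·16.9 + 24839·5.5 = 493474.9.
n_{Suburban} = 254·24839·5.5 / 493474.9 = 70.3.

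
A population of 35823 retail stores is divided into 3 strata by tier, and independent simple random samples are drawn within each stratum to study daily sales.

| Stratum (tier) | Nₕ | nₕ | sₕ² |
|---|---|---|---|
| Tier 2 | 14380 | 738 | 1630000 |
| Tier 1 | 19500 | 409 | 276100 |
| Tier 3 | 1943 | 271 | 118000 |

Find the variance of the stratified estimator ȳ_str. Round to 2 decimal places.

534.57

Var(ȳ_str) = Σₕ Wₕ²(1 − fₕ)sₕ²/nₕ with Wₕ = Nₕ/N, N = 35823.
Tier 2: Wₕ = 0.40141808; term = 0.40141808²·(1 − 0.05132128)·1630000/738 = 337.63252.
Tier 1: Wₕ = 0.54434302; term = 0.54434302²·(1 − 0.02097436)·276100/409 = 195.83147.
Tier 3: Wₕ = 0.05423890; term = 0.05423890²·(1 − 0.13947504)·118000/271 = 1.1022951.
Sum = 534.56629.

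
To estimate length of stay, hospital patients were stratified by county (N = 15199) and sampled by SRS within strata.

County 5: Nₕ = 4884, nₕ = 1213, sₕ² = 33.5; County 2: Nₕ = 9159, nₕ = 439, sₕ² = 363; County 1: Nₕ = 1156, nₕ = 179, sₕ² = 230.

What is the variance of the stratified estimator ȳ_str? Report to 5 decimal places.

0.29430

Var(ȳ_str) = Σₕ Wₕ²(1 − fₕ)sₕ²/nₕ with Wₕ = Nₕ/N, N = 15199.
County 5: Wₕ = 0.32133693; term = 0.32133693²·(1 − 0.24836200)·33.5/1213 = 0.0021434533.
County 2: Wₕ = 0.60260543; term = 0.60260543²·(1 − 0.04793100)·363/439 = 0.28587529.
County 1: Wₕ = 0.07605764; term = 0.07605764²·(1 − 0.15484429)·230/179 = 0.006281989.
Sum = 0.29430073.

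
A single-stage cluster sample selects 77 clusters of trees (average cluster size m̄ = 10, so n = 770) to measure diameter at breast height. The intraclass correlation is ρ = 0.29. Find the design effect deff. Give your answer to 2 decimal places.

3.61

deff = 1 + (10 − 1)·0.29 = 1 + 2.61 = 3.61.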